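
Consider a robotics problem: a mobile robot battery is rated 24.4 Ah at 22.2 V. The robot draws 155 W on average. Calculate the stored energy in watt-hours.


E = capacity * V = 24.4*22.2 = 541.6800

541.6800 Wh


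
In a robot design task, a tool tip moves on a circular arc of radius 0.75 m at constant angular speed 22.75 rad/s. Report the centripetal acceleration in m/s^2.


a_c = omega^2 * r = 22.75^2 * 0.75 = 388.1719

388.1719 m/s^2


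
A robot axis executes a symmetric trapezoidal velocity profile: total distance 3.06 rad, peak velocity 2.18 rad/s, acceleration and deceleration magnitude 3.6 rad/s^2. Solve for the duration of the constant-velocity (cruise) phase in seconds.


t_acc = v/a = 0.605556 s, d_acc = v^2/(2a) = 0.660056 rad each
d_cruise = 3.06 - 2*0.660056 = 1.739888 rad
t_cruise = d_cruise/v = 1.739888/2.18 = 0.7981

0.7981 s


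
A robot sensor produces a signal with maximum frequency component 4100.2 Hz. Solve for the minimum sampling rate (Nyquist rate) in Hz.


f_s,min = 2*f_max = 2*4100.2 = 8200.4000

8200.4000 Hz


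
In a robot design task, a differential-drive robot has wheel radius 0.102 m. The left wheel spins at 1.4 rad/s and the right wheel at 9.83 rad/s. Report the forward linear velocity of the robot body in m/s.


v = r*(wR + wL)/2 = 0.102*(9.83 + 1.4)/2 = 0.5727

0.5727 m/s


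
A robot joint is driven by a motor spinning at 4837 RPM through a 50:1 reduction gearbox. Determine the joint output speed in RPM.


omega_joint = omega_motor / N = 4837 / 50 = 96.7400

96.7400 RPM


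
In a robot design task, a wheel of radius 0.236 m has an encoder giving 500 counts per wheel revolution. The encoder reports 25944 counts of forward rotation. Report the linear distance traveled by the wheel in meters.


revs = 25944/500 = 51.888000
d = revs * 2*pi*r = 51.888000 * 2*pi*0.236 = 76.9412

76.9412 m


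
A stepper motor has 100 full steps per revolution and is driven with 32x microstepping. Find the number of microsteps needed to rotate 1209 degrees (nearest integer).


step_size = 360/(100*32) = 360/3200 = 0.112500 deg
n = 1209/(360/3200) = 1209*3200/360 = 10746.6667 -> 10747

10747 steps


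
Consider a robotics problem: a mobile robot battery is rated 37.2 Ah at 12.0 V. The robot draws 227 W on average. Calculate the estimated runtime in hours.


E = 37.2*12.0 = 446.4000 Wh
t = E/P = 446.4000/227 = 1.9665

1.9665 hours


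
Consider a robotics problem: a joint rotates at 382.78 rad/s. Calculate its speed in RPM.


RPM = 382.78 * 60/(2*pi) = 3655.2797

3655.2797 RPM


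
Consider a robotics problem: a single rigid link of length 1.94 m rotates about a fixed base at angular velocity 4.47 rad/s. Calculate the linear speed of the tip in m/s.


v = L*omega = 1.94 * 4.47 = 8.6718

8.6718 m/s


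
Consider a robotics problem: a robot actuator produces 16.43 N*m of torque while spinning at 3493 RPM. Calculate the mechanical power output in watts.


omega = 3493 * 2*pi/60 = 365.786105 rad/s
P = tau * omega = 16.43 * 365.786105 = 6009.8657

6009.8657 W


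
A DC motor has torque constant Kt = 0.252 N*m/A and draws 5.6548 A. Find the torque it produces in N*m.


tau = Kt * I = 0.252*5.6548 = 1.4250

1.4250 N*m


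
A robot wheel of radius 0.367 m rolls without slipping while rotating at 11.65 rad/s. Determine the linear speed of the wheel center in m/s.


v = omega * r = 11.65 * 0.367 = 4.2755

4.2755 m/s


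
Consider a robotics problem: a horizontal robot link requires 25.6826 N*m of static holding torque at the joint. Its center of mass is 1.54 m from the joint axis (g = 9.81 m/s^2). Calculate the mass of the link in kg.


m = tau / (g*L) = 25.6826 / (9.81 * 1.54) = 1.7000

1.7000 kg


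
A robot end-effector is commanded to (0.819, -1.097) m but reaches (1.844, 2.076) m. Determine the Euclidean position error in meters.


dx = 1.844 - (0.819) = 1.0250, dy = 2.076 - (-1.097) = 3.1730
err = sqrt(1.050625 + 10.067929) = 3.3344

3.3344 m


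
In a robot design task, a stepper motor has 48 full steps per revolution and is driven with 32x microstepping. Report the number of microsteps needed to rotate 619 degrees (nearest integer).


step_size = 360/(48*32) = 360/1536 = 0.234375 deg
n = 619/(360/1536) = 619*1536/360 = 2641.0667 -> 2641

2641 steps


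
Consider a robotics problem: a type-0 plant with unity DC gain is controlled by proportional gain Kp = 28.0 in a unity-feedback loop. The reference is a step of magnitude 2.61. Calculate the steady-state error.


e_ss = R/(1 + Kp) = 2.61/(1 + 28.0) = 2.61/29.0000 = 0.0900

0.0900


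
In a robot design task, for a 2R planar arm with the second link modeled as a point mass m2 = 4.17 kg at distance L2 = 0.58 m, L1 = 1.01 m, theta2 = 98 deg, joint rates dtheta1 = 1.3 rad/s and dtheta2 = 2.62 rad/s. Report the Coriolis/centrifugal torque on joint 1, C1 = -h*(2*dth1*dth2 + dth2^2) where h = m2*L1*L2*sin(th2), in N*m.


h = m2*L1*L2*sin(th2) = 4.17*1.01*0.58*sin(98 deg) = 2.419013
C1 = -h*(2*1.3*2.62 + 2.62^2) = -2.419013*13.6764 = -33.0834

-33.0834 N*m


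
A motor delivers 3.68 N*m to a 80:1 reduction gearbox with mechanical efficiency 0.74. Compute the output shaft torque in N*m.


tau_out = tau_in * N * eta = 3.68 * 80 * 0.74 = 217.8560

217.8560 N*m


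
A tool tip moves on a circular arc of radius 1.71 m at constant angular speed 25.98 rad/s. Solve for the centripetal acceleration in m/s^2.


a_c = omega^2 * r = 25.98^2 * 1.71 = 1154.1823

1154.1823 m/s^2


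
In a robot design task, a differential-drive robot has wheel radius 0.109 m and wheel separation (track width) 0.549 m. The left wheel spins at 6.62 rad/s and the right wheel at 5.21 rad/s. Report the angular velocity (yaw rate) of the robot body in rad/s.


omega = r*(wR - wL)/L = 0.109*(5.21 - (6.62))/0.549 = -0.2799

-0.2799 rad/s


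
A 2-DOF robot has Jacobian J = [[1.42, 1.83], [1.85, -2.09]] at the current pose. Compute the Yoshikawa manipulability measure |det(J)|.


det(J) = 1.42*-2.09 - (1.83)*(1.85) = -6.3533
|det(J)| = 6.3533

6.3533


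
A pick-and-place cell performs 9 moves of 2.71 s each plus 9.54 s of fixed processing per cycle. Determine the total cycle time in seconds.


T = 9*2.71 + 9.54 = 33.9300

33.9300 s


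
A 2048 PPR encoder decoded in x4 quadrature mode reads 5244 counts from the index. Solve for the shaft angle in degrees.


angle = counts * 360 / (PPR*4) = 5244 * 360 / 8192 = 230.4492

230.4492 degrees


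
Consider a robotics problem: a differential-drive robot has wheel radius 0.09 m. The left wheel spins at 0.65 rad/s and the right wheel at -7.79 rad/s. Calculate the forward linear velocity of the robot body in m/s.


v = r*(wR + wL)/2 = 0.09*(-7.79 + 0.65)/2 = -0.3213

-0.3213 m/s


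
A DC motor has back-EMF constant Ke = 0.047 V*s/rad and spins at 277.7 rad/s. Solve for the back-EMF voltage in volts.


V_emf = Ke * omega = 0.047*277.7 = 13.0519

13.0519 V


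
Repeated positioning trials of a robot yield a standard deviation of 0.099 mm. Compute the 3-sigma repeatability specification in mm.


repeatability = 3*sigma = 3*0.099 = 0.2970

0.2970 mm


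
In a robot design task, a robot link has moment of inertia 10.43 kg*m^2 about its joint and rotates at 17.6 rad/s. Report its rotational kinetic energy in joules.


KE = (1/2)*I*omega^2 = 0.5*10.43*17.6^2 = 1615.3984

1615.3984 J


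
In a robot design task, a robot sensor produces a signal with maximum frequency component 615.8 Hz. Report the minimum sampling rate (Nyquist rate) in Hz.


f_s,min = 2*f_max = 2*615.8 = 1231.6000

1231.6000 Hz


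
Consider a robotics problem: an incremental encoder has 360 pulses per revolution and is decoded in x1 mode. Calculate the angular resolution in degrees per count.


resolution = 360 / (PPR * 1) = 360 / 360 = 1.0000

1.0000 degrees


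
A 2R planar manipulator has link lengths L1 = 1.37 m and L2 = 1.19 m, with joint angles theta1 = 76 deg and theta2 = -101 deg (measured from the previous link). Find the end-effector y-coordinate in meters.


y = L1*sin(th1) + L2*sin(th1+th2) = 1.37*sin(76 deg) + 1.19*sin(-25 deg) = 0.8264

0.8264 m


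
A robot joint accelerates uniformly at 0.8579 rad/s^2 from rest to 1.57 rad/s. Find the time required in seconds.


t = delta_omega / alpha = 1.57 / 0.8579 = 1.8301

1.8301 s


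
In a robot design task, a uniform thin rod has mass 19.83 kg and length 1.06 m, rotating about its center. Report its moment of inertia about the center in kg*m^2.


I = (1/12)*m*L^2 = (1/12)*19.83*1.06^2 = 1.8567

1.8567 kg*m^2


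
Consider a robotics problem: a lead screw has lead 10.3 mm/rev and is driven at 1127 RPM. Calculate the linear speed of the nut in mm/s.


v = lead * (RPM/60) = 10.3*1127/60 = 193.4683

193.4683 mm/s


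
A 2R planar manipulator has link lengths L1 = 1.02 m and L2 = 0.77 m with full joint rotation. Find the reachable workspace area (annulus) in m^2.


r_max = L1 + L2 = 1.7900, r_min = |L1 - L2| = 0.2500
A = pi*(r_max^2 - r_min^2) = pi*(3.2041 - 0.0625) = 9.8696

9.8696 m^2


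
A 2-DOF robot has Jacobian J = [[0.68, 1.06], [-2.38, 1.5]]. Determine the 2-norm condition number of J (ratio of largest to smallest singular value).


JJ^T eigenvalues: trace(JJ^T) = 9.5004, det(JJ^T) = det(J)^2 = 12.55143184
s_max^2 = (9.5004 + sqrt(40.05187280))/2 = 7.91452745
s_min^2 = (9.5004 - sqrt(40.05187280))/2 = 1.58587255
kappa = s_max/s_min = sqrt(7.91452745/1.58587255) = 2.2340

2.2340


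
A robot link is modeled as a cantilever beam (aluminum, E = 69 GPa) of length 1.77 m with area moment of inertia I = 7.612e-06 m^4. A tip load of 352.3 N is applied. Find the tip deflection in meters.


delta = F*L^3/(3*E*I) = 352.3*1.77^3/(3*6.900e+10*7.612e-06)
      = 1953.5855859/1575684 = 0.0012

0.0012 m


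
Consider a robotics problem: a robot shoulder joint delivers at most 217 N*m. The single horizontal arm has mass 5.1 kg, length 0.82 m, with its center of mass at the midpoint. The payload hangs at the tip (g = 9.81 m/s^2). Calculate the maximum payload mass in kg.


tau_arm = m_arm*g*(L/2) = 5.1*9.81*0.82/2 = 20.5127 N*m
tau_payload = tau_max - tau_arm = 217 - 20.5127 = 196.4873
m_payload = tau_payload / (g*L) = 196.4873 / (9.81*0.82) = 24.4260

24.4260 kg


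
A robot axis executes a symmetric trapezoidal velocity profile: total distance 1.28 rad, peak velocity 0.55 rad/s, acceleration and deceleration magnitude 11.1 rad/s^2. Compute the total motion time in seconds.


t_acc = v/a = 0.55/11.1 = 0.049550 s
d_acc = v^2/(2a) = 0.013626 rad (each ramp)
d_cruise = 1.28 - 2*0.013626 = 1.252748 rad
t_cruise = 1.252748/0.55 = 2.277724 s
t_total = 2*0.049550 + 2.277724 = 2.3768

2.3768 s


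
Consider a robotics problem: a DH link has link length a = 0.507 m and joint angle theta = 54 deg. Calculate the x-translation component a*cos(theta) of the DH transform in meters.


a*cos(theta) = 0.507*cos(54 deg) = 0.2980

0.2980 m


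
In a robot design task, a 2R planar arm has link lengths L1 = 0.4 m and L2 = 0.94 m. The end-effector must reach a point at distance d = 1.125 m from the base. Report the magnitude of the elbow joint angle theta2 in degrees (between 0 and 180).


cos(th2) = (d^2 - L1^2 - L2^2)/(2*L1*L2) = (1.125^2 - 0.4^2 - 0.94^2)/(2*0.4*0.94) = 0.29524601
th2 = acos(0.29524601) = 72.8277 deg

72.8277 degrees


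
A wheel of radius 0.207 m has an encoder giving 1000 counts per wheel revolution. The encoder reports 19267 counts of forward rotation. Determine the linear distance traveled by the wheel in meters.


revs = 19267/1000 = 19.267000
d = revs * 2*pi*r = 19.267000 * 2*pi*0.207 = 25.0590

25.0590 m


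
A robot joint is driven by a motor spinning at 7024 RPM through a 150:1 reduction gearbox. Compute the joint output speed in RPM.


omega_joint = omega_motor / N = 7024 / 150 = 46.8267

46.8267 RPM


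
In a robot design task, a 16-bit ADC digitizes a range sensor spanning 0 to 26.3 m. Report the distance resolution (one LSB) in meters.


res = range / 2^n = 26.3/2^16 = 26.3/65536 = 4.0131e-04

4.0131e-04 m


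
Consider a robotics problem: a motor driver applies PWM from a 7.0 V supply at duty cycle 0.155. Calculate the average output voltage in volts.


V_avg = V_supply * D = 7.0*0.155 = 1.0850

1.0850 V


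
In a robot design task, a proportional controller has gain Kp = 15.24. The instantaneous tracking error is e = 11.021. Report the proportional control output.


u_P = Kp * e = 15.24 * 11.021 = 167.9600

167.9600


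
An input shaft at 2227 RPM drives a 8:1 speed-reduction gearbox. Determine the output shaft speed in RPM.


omega_out = omega_in / N = 2227 / 8 = 278.3750

278.3750 RPM


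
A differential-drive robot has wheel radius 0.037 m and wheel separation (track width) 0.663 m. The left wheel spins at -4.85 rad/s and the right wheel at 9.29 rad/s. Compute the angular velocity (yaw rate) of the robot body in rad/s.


omega = r*(wR - wL)/L = 0.037*(9.29 - (-4.85))/0.663 = 0.7891

0.7891 rad/s


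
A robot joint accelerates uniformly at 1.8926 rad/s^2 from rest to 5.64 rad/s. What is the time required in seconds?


t = delta_omega / alpha = 5.64 / 1.8926 = 2.9800

2.9800 s


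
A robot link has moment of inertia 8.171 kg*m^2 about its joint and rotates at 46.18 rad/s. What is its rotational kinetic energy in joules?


KE = (1/2)*I*omega^2 = 0.5*8.171*46.18^2 = 8712.7063

8712.7063 J


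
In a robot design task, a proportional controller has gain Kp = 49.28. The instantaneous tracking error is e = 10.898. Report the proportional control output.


u_P = Kp * e = 49.28 * 10.898 = 537.0534

537.0534


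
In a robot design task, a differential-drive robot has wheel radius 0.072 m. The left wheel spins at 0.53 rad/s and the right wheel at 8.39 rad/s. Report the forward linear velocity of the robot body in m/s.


v = r*(wR + wL)/2 = 0.072*(8.39 + 0.53)/2 = 0.3211

0.3211 m/s


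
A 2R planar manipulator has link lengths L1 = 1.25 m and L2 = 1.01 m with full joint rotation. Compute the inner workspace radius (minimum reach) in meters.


r_min = |L1 - L2| = |1.25 - 1.01| = 0.2400

0.2400 m


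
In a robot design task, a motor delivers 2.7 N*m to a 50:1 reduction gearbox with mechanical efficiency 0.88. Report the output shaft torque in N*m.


tau_out = tau_in * N * eta = 2.7 * 50 * 0.88 = 118.8000

118.8000 N*m


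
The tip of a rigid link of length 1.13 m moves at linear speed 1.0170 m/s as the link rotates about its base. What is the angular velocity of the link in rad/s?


omega = v / L = 1.0170 / 1.13 = 0.9000

0.9000 rad/s


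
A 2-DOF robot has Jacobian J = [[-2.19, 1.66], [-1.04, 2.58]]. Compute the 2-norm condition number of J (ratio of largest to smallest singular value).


JJ^T eigenvalues: trace(JJ^T) = 15.2897, det(JJ^T) = det(J)^2 = 15.39620644
s_max^2 = (15.2897 + sqrt(172.19010033))/2 = 14.20591128
s_min^2 = (15.2897 - sqrt(172.19010033))/2 = 1.08378872
kappa = s_max/s_min = sqrt(14.20591128/1.08378872) = 3.6204

3.6204


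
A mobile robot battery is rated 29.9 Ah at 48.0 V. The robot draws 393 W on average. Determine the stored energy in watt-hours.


E = capacity * V = 29.9*48.0 = 1435.2000

1435.2000 Wh


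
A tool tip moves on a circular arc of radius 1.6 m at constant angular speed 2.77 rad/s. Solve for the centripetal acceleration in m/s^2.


a_c = omega^2 * r = 2.77^2 * 1.6 = 12.2766

12.2766 m/s^2


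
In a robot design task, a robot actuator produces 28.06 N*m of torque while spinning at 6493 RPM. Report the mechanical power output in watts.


omega = 6493 * 2*pi/60 = 679.945370 rad/s
P = tau * omega = 28.06 * 679.945370 = 19079.2671

19079.2671 W


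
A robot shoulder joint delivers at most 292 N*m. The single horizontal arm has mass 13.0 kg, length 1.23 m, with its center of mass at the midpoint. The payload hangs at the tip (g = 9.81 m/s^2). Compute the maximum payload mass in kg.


tau_arm = m_arm*g*(L/2) = 13.0*9.81*1.23/2 = 78.4309 N*m
tau_payload = tau_max - tau_arm = 292 - 78.4309 = 213.5691
m_payload = tau_payload / (g*L) = 213.5691 / (9.81*1.23) = 17.6996

17.6996 kg


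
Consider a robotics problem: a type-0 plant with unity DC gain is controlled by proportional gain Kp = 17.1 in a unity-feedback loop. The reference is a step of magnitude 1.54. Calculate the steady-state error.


e_ss = R/(1 + Kp) = 1.54/(1 + 17.1) = 1.54/18.1000 = 0.0851

0.0851


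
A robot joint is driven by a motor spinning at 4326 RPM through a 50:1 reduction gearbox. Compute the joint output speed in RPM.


omega_joint = omega_motor / N = 4326 / 50 = 86.5200

86.5200 RPM


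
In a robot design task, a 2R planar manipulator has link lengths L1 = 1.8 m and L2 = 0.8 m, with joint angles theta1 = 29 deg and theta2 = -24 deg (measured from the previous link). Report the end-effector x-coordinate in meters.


x = L1*cos(th1) + L2*cos(th1+th2) = 1.8*cos(29 deg) + 0.8*cos(5 deg) = 2.3713

2.3713 m


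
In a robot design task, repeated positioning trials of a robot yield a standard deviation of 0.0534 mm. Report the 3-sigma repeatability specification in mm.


repeatability = 3*sigma = 3*0.0534 = 0.1602

0.1602 mm


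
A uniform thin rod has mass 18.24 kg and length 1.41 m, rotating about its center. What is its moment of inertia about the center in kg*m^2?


I = (1/12)*m*L^2 = (1/12)*18.24*1.41^2 = 3.0219

3.0219 kg*m^2


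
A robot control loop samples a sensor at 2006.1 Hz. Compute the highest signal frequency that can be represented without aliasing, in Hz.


f_max = f_s/2 = 2006.1/2 = 1003.0500

1003.0500 Hz


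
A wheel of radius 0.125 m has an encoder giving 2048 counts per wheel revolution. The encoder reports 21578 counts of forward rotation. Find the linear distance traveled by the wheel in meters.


revs = 21578/2048 = 10.536133
d = revs * 2*pi*r = 10.536133 * 2*pi*0.125 = 8.2751

8.2751 m


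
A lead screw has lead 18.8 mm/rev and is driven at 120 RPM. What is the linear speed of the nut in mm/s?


v = lead * (RPM/60) = 18.8*120/60 = 37.6000

37.6000 mm/s


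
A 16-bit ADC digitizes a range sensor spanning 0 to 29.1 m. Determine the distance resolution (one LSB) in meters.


res = range / 2^n = 29.1/2^16 = 29.1/65536 = 4.4403e-04

4.4403e-04 m


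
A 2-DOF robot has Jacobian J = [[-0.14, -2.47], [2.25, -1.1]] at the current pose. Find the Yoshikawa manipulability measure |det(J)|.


det(J) = -0.14*-1.1 - (-2.47)*(2.25) = 5.7115
|det(J)| = 5.7115

5.7115


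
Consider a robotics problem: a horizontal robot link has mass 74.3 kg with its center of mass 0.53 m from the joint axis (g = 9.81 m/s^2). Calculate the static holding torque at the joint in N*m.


tau = m*g*L = 74.3 * 9.81 * 0.53 = 386.3080

386.3080 N*m


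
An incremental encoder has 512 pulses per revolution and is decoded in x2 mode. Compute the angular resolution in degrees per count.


resolution = 360 / (PPR * 2) = 360 / 1024 = 0.3516

0.3516 degrees


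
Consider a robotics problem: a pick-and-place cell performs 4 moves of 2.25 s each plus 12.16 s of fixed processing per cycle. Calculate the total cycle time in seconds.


T = 4*2.25 + 12.16 = 21.1600

21.1600 s


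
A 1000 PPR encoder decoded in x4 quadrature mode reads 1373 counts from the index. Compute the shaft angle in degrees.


angle = counts * 360 / (PPR*4) = 1373 * 360 / 4000 = 123.5700

123.5700 degrees


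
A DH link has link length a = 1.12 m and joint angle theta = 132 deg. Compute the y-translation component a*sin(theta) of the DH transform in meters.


a*sin(theta) = 1.12*sin(132 deg) = 0.8323

0.8323 m


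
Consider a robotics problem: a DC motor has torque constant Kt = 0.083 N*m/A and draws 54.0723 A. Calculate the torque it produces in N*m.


tau = Kt * I = 0.083*54.0723 = 4.4880

4.4880 N*m


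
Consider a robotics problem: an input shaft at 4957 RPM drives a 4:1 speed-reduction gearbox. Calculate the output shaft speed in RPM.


omega_out = omega_in / N = 4957 / 4 = 1239.2500

1239.2500 RPM


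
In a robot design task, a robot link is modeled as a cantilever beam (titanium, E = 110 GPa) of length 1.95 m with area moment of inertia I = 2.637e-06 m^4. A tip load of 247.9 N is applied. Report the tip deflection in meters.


delta = F*L^3/(3*E*I) = 247.9*1.95^3/(3*1.100e+11*2.637e-06)
      = 1838.1475125/870210 = 0.0021

0.0021 m


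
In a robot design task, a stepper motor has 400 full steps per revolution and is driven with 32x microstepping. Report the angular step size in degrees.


step = 360/(400*32) = 360/12800 = 0.0281

0.0281 degrees


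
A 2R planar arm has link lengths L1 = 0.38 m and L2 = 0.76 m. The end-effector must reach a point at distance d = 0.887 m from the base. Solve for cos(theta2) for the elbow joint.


cos(th2) = (d^2 - L1^2 - L2^2)/(2*L1*L2) = (0.887^2 - 0.38^2 - 0.76^2)/(2*0.38*0.76) = 0.1121

0.1121


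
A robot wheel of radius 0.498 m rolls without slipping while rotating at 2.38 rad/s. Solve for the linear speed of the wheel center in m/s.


v = omega * r = 2.38 * 0.498 = 1.1852

1.1852 m/s


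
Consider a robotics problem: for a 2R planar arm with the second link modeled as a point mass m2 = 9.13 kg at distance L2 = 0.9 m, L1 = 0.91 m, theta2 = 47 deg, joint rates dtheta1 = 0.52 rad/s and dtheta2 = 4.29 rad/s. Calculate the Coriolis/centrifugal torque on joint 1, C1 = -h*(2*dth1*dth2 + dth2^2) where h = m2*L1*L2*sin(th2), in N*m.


h = m2*L1*L2*sin(th2) = 9.13*0.91*0.9*sin(47 deg) = 5.468675
C1 = -h*(2*0.52*4.29 + 4.29^2) = -5.468675*22.8657 = -125.0451

-125.0451 N*m


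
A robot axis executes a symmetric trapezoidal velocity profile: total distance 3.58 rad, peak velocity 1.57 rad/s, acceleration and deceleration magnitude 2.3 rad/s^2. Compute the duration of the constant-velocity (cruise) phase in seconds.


t_acc = v/a = 0.682609 s, d_acc = v^2/(2a) = 0.535848 rad each
d_cruise = 3.58 - 2*0.535848 = 2.508304 rad
t_cruise = d_cruise/v = 2.508304/1.57 = 1.5976

1.5976 s


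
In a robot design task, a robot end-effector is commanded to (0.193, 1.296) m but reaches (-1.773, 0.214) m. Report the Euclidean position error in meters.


dx = -1.773 - (0.193) = -1.9660, dy = 0.214 - (1.296) = -1.0820
err = sqrt(3.865156 + 1.170724) = 2.2441

2.2441 m


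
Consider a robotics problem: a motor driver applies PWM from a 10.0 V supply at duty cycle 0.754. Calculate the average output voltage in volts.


V_avg = V_supply * D = 10.0*0.754 = 7.5400

7.5400 V


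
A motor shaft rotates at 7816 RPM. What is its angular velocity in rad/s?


omega = 7816 * 2*pi/60 = 818.4896

818.4896 rad/s


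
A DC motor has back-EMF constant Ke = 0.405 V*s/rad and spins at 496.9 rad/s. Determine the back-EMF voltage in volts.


V_emf = Ke * omega = 0.405*496.9 = 201.2445

201.2445 V


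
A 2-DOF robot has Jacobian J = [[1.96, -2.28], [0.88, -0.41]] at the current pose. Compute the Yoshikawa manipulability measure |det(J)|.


det(J) = 1.96*-0.41 - (-2.28)*(0.88) = 1.2028
|det(J)| = 1.2028

1.2028


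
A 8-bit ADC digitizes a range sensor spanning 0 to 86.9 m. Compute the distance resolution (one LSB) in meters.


res = range / 2^n = 86.9/2^8 = 86.9/256 = 0.3395

0.3395 m


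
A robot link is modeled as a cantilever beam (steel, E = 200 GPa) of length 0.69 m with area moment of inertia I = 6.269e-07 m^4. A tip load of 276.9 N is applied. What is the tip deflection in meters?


delta = F*L^3/(3*E*I) = 276.9*0.69^3/(3*2.000e+11*6.269e-07)
      = 90.9641421/376140 = 2.4184e-04

2.4184e-04 m


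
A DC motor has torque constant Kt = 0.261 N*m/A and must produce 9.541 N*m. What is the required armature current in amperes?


I = tau / Kt = 9.541/0.261 = 36.5556

36.5556 A


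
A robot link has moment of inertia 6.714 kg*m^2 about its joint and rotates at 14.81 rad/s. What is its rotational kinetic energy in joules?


KE = (1/2)*I*omega^2 = 0.5*6.714*14.81^2 = 736.3113

736.3113 J


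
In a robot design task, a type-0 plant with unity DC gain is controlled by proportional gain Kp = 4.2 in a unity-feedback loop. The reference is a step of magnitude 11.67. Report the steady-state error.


e_ss = R/(1 + Kp) = 11.67/(1 + 4.2) = 11.67/5.2000 = 2.2442

2.2442


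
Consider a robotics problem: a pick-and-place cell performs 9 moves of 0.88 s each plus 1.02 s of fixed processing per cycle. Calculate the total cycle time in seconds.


T = 9*0.88 + 1.02 = 8.9400

8.9400 s


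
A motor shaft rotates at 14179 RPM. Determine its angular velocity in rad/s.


omega = 14179 * 2*pi/60 = 1484.8214

1484.8214 rad/s


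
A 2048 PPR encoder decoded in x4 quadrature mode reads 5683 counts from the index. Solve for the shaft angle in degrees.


angle = counts * 360 / (PPR*4) = 5683 * 360 / 8192 = 249.7412

249.7412 degrees


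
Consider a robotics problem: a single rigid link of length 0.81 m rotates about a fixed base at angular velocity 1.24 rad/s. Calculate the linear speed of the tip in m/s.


v = L*omega = 0.81 * 1.24 = 1.0044

1.0044 m/s


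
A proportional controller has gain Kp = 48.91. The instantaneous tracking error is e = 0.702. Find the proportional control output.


u_P = Kp * e = 48.91 * 0.702 = 34.3348

34.3348


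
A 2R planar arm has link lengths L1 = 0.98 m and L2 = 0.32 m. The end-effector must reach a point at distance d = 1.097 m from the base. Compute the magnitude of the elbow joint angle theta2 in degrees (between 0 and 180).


cos(th2) = (d^2 - L1^2 - L2^2)/(2*L1*L2) = (1.097^2 - 0.98^2 - 0.32^2)/(2*0.98*0.32) = 0.22418527
th2 = acos(0.22418527) = 77.0450 deg

77.0450 degrees


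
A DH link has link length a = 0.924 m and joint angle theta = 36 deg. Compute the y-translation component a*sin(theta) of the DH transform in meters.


a*sin(theta) = 0.924*sin(36 deg) = 0.5431

0.5431 m


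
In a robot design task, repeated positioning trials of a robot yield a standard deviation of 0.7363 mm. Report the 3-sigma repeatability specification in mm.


repeatability = 3*sigma = 3*0.7363 = 2.2089

2.2089 mm


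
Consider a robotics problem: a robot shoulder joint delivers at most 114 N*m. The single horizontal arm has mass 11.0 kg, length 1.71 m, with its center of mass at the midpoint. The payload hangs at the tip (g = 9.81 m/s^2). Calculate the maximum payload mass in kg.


tau_arm = m_arm*g*(L/2) = 11.0*9.81*1.71/2 = 92.2631 N*m
tau_payload = tau_max - tau_arm = 114 - 92.2631 = 21.7369
m_payload = tau_payload / (g*L) = 21.7369 / (9.81*1.71) = 1.2958

1.2958 kg


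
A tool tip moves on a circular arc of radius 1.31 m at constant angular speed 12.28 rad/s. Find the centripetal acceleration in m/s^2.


a_c = omega^2 * r = 12.28^2 * 1.31 = 197.5459

197.5459 m/s^2


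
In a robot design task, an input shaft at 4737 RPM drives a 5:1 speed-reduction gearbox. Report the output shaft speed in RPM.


omega_out = omega_in / N = 4737 / 5 = 947.4000

947.4000 RPM


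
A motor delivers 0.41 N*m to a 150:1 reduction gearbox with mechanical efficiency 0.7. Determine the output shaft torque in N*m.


tau_out = tau_in * N * eta = 0.41 * 150 * 0.7 = 43.0500

43.0500 N*m


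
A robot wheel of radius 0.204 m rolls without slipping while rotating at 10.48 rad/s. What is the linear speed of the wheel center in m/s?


v = omega * r = 10.48 * 0.204 = 2.1379

2.1379 m/s


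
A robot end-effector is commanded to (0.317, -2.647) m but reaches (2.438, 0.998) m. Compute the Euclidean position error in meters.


dx = 2.438 - (0.317) = 2.1210, dy = 0.998 - (-2.647) = 3.6450
err = sqrt(4.498641 + 13.286025) = 4.2172

4.2172 m


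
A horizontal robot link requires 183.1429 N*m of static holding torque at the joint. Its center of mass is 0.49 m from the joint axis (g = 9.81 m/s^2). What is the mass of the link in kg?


m = tau / (g*L) = 183.1429 / (9.81 * 0.49) = 38.1000

38.1000 kg


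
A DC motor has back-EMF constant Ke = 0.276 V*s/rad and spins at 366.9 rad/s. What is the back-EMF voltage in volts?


V_emf = Ke * omega = 0.276*366.9 = 101.2644

101.2644 V


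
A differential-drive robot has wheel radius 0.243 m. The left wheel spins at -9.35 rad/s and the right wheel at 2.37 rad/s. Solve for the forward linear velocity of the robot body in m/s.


v = r*(wR + wL)/2 = 0.243*(2.37 + -9.35)/2 = -0.8481

-0.8481 m/s


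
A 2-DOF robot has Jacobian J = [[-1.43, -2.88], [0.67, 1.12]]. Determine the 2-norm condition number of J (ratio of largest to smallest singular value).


JJ^T eigenvalues: trace(JJ^T) = 12.0426, det(JJ^T) = det(J)^2 = 0.10758400
s_max^2 = (12.0426 + sqrt(144.59387876))/2 = 12.03365974
s_min^2 = (12.0426 - sqrt(144.59387876))/2 = 0.00894026
kappa = s_max/s_min = sqrt(12.03365974/0.00894026) = 36.6880

36.6880


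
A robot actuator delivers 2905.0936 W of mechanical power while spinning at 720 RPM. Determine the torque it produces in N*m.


omega = 720 * 2*pi/60 = 75.398224 rad/s
tau = P / omega = 2905.0936 / 75.398224 = 38.5300

38.5300 N*m


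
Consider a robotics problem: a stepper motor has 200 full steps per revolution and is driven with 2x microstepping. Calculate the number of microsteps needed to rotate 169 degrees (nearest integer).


step_size = 360/(200*2) = 360/400 = 0.900000 deg
n = 169/(360/400) = 169*400/360 = 187.7778 -> 188

188 steps


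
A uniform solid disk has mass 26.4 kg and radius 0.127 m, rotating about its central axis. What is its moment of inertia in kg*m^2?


I = (1/2)*m*R^2 = 0.5*26.4*0.127^2 = 0.2129

0.2129 kg*m^2


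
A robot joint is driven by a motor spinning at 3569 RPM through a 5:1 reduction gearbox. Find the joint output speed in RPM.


omega_joint = omega_motor / N = 3569 / 5 = 713.8000

713.8000 RPM


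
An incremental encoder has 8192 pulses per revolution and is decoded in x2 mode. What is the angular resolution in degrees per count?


resolution = 360 / (PPR * 2) = 360 / 16384 = 0.0220

0.0220 degrees


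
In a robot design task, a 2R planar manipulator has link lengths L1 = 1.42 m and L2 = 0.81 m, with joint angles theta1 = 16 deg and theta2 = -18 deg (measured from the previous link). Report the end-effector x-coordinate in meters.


x = L1*cos(th1) + L2*cos(th1+th2) = 1.42*cos(16 deg) + 0.81*cos(-2 deg) = 2.1745

2.1745 m


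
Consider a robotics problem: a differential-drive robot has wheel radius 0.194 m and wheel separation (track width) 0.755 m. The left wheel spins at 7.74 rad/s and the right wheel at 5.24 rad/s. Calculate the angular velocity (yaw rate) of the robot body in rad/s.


omega = r*(wR - wL)/L = 0.194*(5.24 - (7.74))/0.755 = -0.6424

-0.6424 rad/s


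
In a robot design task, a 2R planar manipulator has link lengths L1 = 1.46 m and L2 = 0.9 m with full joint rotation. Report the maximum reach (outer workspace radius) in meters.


r_max = L1 + L2 = 1.46 + 0.9 = 2.3600

2.3600 m


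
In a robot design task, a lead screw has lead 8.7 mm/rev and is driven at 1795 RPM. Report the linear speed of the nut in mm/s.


v = lead * (RPM/60) = 8.7*1795/60 = 260.2750

260.2750 mm/s


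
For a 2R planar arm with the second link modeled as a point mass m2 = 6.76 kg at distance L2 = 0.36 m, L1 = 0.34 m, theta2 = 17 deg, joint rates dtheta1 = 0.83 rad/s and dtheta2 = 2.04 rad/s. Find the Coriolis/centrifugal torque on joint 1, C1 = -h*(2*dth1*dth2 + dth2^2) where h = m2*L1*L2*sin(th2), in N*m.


h = m2*L1*L2*sin(th2) = 6.76*0.34*0.36*sin(17 deg) = 0.241915
C1 = -h*(2*0.83*2.04 + 2.04^2) = -0.241915*7.5480 = -1.8260

-1.8260 N*m


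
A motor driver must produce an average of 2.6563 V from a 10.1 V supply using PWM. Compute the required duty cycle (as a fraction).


D = V_avg/V_supply = 2.6563/10.1 = 0.2630

0.2630


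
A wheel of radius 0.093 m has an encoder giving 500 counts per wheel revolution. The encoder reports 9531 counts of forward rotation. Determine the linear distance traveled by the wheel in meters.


revs = 9531/500 = 19.062000
d = revs * 2*pi*r = 19.062000 * 2*pi*0.093 = 11.1386

11.1386 m


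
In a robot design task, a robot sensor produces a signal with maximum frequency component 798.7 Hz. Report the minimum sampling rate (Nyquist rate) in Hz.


f_s,min = 2*f_max = 2*798.7 = 1597.4000

1597.4000 Hz


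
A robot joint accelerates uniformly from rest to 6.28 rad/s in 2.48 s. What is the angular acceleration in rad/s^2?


alpha = delta_omega / t = 6.28 / 2.48 = 2.5323

2.5323 rad/s^2


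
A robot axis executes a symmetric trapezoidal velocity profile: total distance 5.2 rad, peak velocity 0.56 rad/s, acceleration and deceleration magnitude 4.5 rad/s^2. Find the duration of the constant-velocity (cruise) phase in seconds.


t_acc = v/a = 0.124444 s, d_acc = v^2/(2a) = 0.034844 rad each
d_cruise = 5.2 - 2*0.034844 = 5.130312 rad
t_cruise = d_cruise/v = 5.130312/0.56 = 9.1613

9.1613 s


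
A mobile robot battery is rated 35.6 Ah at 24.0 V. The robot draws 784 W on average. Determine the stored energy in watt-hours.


E = capacity * V = 35.6*24.0 = 854.4000

854.4000 Wh


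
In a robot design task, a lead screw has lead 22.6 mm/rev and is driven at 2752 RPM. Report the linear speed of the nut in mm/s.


v = lead * (RPM/60) = 22.6*2752/60 = 1036.5867

1036.5867 mm/s


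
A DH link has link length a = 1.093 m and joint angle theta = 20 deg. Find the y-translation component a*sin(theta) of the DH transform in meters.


a*sin(theta) = 1.093*sin(20 deg) = 0.3738

0.3738 m


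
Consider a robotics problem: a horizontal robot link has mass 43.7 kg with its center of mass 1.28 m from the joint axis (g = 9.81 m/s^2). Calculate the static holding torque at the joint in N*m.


tau = m*g*L = 43.7 * 9.81 * 1.28 = 548.7322

548.7322 N*m


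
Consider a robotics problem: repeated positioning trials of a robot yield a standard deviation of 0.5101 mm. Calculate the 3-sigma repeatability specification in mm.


repeatability = 3*sigma = 3*0.5101 = 1.5303

1.5303 mm


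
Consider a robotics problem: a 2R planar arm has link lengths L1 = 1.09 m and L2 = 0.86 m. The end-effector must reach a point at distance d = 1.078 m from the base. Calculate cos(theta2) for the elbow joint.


cos(th2) = (d^2 - L1^2 - L2^2)/(2*L1*L2) = (1.078^2 - 1.09^2 - 0.86^2)/(2*1.09*0.86) = -0.4084

-0.4084


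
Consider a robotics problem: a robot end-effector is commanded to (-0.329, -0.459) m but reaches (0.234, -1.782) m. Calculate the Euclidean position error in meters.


dx = 0.234 - (-0.329) = 0.5630, dy = -1.782 - (-0.459) = -1.3230
err = sqrt(0.316969 + 1.750329) = 1.4378

1.4378 m


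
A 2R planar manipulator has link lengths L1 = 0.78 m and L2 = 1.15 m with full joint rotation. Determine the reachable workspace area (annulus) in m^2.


r_max = L1 + L2 = 1.9300, r_min = |L1 - L2| = 0.3700
A = pi*(r_max^2 - r_min^2) = pi*(3.7249 - 0.1369) = 11.2720

11.2720 m^2


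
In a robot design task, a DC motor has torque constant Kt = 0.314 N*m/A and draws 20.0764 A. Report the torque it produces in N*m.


tau = Kt * I = 0.314*20.0764 = 6.3040

6.3040 N*m


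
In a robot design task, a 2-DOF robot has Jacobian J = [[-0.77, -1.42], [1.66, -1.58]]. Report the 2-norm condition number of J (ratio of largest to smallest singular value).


JJ^T eigenvalues: trace(JJ^T) = 7.8613, det(JJ^T) = det(J)^2 = 12.77204644
s_max^2 = (7.8613 + sqrt(10.71185193))/2 = 5.56709828
s_min^2 = (7.8613 - sqrt(10.71185193))/2 = 2.29420172
kappa = s_max/s_min = sqrt(5.56709828/2.29420172) = 1.5578

1.5578


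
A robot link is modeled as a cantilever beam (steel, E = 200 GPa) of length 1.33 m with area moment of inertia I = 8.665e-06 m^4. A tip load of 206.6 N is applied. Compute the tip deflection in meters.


delta = F*L^3/(3*E*I) = 206.6*1.33^3/(3*2.000e+11*8.665e-06)
      = 486.0548042/5199000 = 9.3490e-05

9.3490e-05 m


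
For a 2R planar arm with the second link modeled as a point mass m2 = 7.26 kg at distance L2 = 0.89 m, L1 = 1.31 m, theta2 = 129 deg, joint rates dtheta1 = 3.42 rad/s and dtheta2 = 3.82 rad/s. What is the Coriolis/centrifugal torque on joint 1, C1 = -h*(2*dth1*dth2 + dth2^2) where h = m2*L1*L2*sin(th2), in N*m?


h = m2*L1*L2*sin(th2) = 7.26*1.31*0.89*sin(129 deg) = 6.578101
C1 = -h*(2*3.42*3.82 + 3.82^2) = -6.578101*40.7212 = -267.8682

-267.8682 N*m


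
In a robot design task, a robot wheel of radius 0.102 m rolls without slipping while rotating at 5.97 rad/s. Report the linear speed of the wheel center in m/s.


v = omega * r = 5.97 * 0.102 = 0.6089

0.6089 m/s


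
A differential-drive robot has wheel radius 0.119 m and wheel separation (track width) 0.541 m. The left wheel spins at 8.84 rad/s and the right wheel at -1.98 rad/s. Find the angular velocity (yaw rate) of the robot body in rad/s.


omega = r*(wR - wL)/L = 0.119*(-1.98 - (8.84))/0.541 = -2.3800

-2.3800 rad/s


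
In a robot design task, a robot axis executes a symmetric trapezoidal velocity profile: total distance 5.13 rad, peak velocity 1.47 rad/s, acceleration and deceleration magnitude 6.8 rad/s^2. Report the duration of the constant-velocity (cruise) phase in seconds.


t_acc = v/a = 0.216176 s, d_acc = v^2/(2a) = 0.158890 rad each
d_cruise = 5.13 - 2*0.158890 = 4.812220 rad
t_cruise = d_cruise/v = 4.812220/1.47 = 3.2736

3.2736 s


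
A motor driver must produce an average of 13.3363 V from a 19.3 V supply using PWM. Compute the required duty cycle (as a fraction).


D = V_avg/V_supply = 13.3363/19.3 = 0.6910

0.6910


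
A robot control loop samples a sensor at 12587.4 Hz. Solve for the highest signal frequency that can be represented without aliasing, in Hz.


f_max = f_s/2 = 12587.4/2 = 6293.7000

6293.7000 Hz


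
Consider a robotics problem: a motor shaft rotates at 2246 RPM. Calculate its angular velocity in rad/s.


omega = 2246 * 2*pi/60 = 235.2006

235.2006 rad/s


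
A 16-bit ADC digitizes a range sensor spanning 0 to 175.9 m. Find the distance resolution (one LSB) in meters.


res = range / 2^n = 175.9/2^16 = 175.9/65536 = 0.0027

0.0027 m


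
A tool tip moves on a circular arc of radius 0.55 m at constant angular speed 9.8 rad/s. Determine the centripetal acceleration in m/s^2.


a_c = omega^2 * r = 9.8^2 * 0.55 = 52.8220

52.8220 m/s^2


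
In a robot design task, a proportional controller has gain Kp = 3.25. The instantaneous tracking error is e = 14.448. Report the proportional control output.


u_P = Kp * e = 3.25 * 14.448 = 46.9560

46.9560


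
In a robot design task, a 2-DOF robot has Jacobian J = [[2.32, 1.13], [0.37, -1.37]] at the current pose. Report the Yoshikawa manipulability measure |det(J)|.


det(J) = 2.32*-1.37 - (1.13)*(0.37) = -3.5965
|det(J)| = 3.5965

3.5965


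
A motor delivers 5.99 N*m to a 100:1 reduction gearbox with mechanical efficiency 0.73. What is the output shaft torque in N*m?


tau_out = tau_in * N * eta = 5.99 * 100 * 0.73 = 437.2700

437.2700 N*m


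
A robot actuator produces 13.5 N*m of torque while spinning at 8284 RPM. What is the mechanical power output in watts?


omega = 8284 * 2*pi/60 = 867.498451 rad/s
P = tau * omega = 13.5 * 867.498451 = 11711.2291

11711.2291 W


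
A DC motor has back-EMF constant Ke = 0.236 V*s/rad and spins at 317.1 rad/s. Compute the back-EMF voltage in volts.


V_emf = Ke * omega = 0.236*317.1 = 74.8356

74.8356 V


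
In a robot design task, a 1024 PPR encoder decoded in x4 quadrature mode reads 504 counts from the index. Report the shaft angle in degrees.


angle = counts * 360 / (PPR*4) = 504 * 360 / 4096 = 44.2969

44.2969 degrees


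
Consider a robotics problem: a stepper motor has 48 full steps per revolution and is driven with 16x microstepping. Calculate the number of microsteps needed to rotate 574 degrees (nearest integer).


step_size = 360/(48*16) = 360/768 = 0.468750 deg
n = 574/(360/768) = 574*768/360 = 1224.5333 -> 1225

1225 steps
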